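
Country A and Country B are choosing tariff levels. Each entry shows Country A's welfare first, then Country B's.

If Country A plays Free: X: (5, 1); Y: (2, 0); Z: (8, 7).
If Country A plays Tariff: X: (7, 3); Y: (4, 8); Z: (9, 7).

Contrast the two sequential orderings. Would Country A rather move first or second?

If Country A leads: Country B's best replies are Free→Z, Tariff→Y; Country A's induced payoffs 8, 4; outcome (Free, Z), payoffs (8, 7).
If Country B leads: Country A's best replies are X→Tariff, Y→Tariff, Z→Tariff; Country B's induced payoffs 3, 8, 7; outcome (Tariff, Y), payoffs (4, 8).
Country A gets 8 moving first and 4 moving second, so Country A prefers to move first.

first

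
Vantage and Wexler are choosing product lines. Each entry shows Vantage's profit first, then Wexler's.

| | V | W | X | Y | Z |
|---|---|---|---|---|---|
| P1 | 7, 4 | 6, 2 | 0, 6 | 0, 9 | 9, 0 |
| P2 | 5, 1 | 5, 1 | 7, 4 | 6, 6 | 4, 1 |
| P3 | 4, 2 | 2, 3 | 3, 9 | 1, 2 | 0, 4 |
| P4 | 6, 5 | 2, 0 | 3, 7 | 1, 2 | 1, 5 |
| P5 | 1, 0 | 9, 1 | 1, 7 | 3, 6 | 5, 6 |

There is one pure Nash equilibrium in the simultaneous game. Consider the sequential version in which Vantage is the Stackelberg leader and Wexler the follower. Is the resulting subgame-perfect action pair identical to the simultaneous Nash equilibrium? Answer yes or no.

yes

Wexler best-responds to each possible Vantage move:
- P1 → Wexler plays Y (best of 4, 2, 6, 9, 0); Vantage gets 0.
- P2 → Wexler plays Y (best of 1, 1, 4, 6, 1); Vantage gets 6.
- P3 → Wexler plays X (best of 2, 3, 9, 2, 4); Vantage gets 3.
- P4 → Wexler plays X (best of 5, 0, 7, 2, 5); Vantage gets 3.
- P5 → Wexler plays X (best of 0, 1, 7, 6, 6); Vantage gets 1.
Vantage's induced payoffs are 0, 6, 3, 3, 1, so Vantage commits to P2. Subgame-perfect outcome: (P2, Y) with payoffs (6, 6).
Under simultaneous play:
Vantage's best replies: V→P1; W→P5; X→P2; Y→P2; Z→P1.
Wexler's best replies: P1→Y; P2→Y; P3→X; P4→X; P5→X.
Only (P2, Y) has each player best-responding; Nash payoffs (6, 6).
Sequential outcome (P2, Y) coincides with the Nash profile (P2, Y).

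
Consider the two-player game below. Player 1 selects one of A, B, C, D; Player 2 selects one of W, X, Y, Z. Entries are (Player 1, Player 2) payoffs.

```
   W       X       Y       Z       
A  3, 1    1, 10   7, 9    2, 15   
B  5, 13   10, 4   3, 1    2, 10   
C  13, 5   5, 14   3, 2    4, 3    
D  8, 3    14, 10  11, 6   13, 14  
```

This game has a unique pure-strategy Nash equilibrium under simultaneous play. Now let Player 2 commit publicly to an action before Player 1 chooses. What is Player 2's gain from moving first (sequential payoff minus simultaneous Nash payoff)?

Work backward from Player 1's decision.
- W → Player 1 plays C (best of 3, 5, 13, 8); Player 2 gets 5.
- X → Player 1 plays D (best of 1, 10, 5, 14); Player 2 gets 10.
- Y → Player 1 plays D (best of 7, 3, 3, 11); Player 2 gets 6.
- Z → Player 1 plays D (best of 2, 2, 4, 13); Player 2 gets 14.
Player 2's induced payoffs are 5, 10, 6, 14, so Player 2 commits to Z. Subgame-perfect outcome: (D, Z) with payoffs (13, 14).
For the simultaneous game, intersect best replies.
Player 1's best replies: W→C; X→D; Y→D; Z→D.
Player 2's best replies: A→Z; B→W; C→X; D→Z.
Only (D, Z) has each player best-responding; Nash payoffs (13, 14).
Player 2's commitment gain: 14 − 14 = 0.

0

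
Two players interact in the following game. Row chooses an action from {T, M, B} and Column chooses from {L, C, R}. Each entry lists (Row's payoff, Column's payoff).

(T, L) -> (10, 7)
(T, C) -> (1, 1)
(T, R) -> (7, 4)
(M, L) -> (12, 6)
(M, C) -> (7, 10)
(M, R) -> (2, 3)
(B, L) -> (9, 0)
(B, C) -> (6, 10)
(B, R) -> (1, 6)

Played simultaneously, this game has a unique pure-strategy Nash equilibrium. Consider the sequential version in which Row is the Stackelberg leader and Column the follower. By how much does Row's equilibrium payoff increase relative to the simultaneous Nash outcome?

3

Solve by backward induction (Row leads).
- T: Column compares 7, 1, 4 and picks L; Row would get 10.
- M: Column compares 6, 10, 3 and picks C; Row would get 7.
- B: Column compares 0, 10, 6 and picks C; Row would get 6.
Maximizing over 10, 7, 6, Row chooses T. Subgame-perfect outcome: (T, L) with payoffs (10, 7).
For the simultaneous game, intersect best replies.
Row's best replies: L→M; C→M; R→T.
Column's best replies: T→L; M→C; B→C.
The unique mutual best reply is (M, C), giving (7, 10).
Row's commitment gain: 10 − 7 = 3.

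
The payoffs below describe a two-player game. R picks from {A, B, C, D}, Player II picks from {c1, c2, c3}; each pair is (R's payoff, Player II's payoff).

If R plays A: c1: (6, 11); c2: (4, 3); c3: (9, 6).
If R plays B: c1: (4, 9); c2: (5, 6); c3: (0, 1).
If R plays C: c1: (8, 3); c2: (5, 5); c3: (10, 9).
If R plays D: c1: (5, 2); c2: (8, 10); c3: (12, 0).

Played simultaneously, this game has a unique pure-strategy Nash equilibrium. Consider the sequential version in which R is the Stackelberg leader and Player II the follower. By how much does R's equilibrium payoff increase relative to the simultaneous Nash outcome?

2

Player II best-responds to each possible R move:
- A: BR = c1, leader payoff 6.
- B: BR = c1, leader payoff 4.
- C: BR = c3, leader payoff 10.
- D: BR = c2, leader payoff 8.
Maximizing over 6, 4, 10, 8, R chooses C. Subgame-perfect outcome: (C, c3) with payoffs (10, 9).
Now find the simultaneous Nash equilibrium.
R's best replies: c1→C; c2→D; c3→D.
Player II's best replies: A→c1; B→c1; C→c3; D→c2.
Only (D, c2) has each player best-responding; Nash payoffs (8, 10).
R's commitment gain: 10 − 8 = 2.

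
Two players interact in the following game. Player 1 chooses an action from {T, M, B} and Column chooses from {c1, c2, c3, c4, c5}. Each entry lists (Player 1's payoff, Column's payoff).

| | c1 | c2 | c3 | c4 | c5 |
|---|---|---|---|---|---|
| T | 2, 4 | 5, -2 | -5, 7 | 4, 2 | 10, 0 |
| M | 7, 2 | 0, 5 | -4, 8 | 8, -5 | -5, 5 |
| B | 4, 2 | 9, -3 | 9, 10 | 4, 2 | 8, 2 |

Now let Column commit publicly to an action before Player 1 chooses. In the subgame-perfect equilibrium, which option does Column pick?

Backward induction with Column moving first.
- c1: BR = M, leader payoff 2.
- c2: BR = B, leader payoff -3.
- c3: BR = B, leader payoff 10.
- c4: BR = M, leader payoff -5.
- c5: BR = T, leader payoff 0.
Column's induced payoffs are 2, -3, 10, -5, 0, so Column commits to c3. Subgame-perfect outcome: (B, c3) with payoffs (9, 10).

c3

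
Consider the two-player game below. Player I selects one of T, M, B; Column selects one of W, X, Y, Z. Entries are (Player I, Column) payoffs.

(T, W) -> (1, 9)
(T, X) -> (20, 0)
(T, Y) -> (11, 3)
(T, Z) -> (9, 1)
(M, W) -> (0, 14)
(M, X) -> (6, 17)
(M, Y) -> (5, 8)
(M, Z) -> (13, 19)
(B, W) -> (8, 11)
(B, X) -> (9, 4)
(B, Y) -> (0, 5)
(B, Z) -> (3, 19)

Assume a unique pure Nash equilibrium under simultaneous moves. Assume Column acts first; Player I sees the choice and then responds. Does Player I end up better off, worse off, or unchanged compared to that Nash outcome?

unchanged

Work backward from Player I's decision.
- W: Player I compares 1, 0, 8 and picks B; Column would get 11.
- X: Player I compares 20, 6, 9 and picks T; Column would get 0.
- Y: Player I compares 11, 5, 0 and picks T; Column would get 3.
- Z: Player I compares 9, 13, 3 and picks M; Column would get 19.
Among 11, 0, 3, 19, the best is 19 at Z. Subgame-perfect outcome: (M, Z) with payoffs (13, 19).
Under simultaneous play:
Player I's best replies: W→B; X→T; Y→T; Z→M.
Column's best replies: T→W; M→Z; B→Z.
Only (M, Z) has each player best-responding; Nash payoffs (13, 19).
Player I earns 13 sequentially versus 13 at the Nash outcome: unchanged.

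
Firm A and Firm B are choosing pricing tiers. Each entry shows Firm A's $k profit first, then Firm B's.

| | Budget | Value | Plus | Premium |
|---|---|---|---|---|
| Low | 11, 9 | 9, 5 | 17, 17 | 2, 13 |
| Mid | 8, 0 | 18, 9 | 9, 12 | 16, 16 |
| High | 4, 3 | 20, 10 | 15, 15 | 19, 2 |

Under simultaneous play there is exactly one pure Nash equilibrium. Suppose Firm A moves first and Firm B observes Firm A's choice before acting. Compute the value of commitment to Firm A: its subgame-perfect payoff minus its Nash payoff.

0

Backward induction with Firm A moving first.
- Low: BR = Plus, leader payoff 17.
- Mid: BR = Premium, leader payoff 16.
- High: BR = Plus, leader payoff 15.
Among 17, 16, 15, the best is 17 at Low. Subgame-perfect outcome: (Low, Plus) with payoffs (17, 17).
For the simultaneous game, intersect best replies.
Firm A's best replies: Budget→Low; Value→High; Plus→Low; Premium→High.
Firm B's best replies: Low→Plus; Mid→Premium; High→Plus.
Only (Low, Plus) has each player best-responding; Nash payoffs (17, 17).
Firm A's commitment gain: 17 − 17 = 0.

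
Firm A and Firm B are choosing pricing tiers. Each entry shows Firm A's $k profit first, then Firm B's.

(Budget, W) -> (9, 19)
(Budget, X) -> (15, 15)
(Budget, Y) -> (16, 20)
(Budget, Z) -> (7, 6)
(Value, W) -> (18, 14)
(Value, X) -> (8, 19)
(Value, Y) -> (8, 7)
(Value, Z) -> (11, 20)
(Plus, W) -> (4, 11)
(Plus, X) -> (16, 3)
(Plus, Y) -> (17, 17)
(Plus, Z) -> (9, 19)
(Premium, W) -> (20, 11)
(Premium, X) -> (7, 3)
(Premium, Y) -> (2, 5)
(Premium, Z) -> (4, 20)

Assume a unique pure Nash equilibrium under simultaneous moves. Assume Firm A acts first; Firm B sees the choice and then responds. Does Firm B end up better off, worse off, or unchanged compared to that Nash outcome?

Firm B best-responds to each possible Firm A move:
- Budget: Firm B compares 19, 15, 20, 6 and picks Y; Firm A would get 16.
- Value: Firm B compares 14, 19, 7, 20 and picks Z; Firm A would get 11.
- Plus: Firm B compares 11, 3, 17, 19 and picks Z; Firm A would get 9.
- Premium: Firm B compares 11, 3, 5, 20 and picks Z; Firm A would get 4.
Firm A's induced payoffs are 16, 11, 9, 4, so Firm A commits to Budget. Subgame-perfect outcome: (Budget, Y) with payoffs (16, 20).
Now find the simultaneous Nash equilibrium.
Firm A's best replies: W→Premium; X→Plus; Y→Plus; Z→Value.
Firm B's best replies: Budget→Y; Value→Z; Plus→Z; Premium→Z.
Only (Value, Z) has each player best-responding; Nash payoffs (11, 20).
Firm B earns 20 sequentially versus 20 at the Nash outcome: unchanged.

unchanged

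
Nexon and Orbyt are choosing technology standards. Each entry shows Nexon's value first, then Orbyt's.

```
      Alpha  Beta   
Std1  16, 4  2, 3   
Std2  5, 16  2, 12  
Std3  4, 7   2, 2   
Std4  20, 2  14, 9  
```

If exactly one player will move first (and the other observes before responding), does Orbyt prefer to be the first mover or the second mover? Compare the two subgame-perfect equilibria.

first

If Nexon leads: Orbyt's best replies are Std1→Alpha, Std2→Alpha, Std3→Alpha, Std4→Beta; Nexon's induced payoffs 16, 5, 4, 14; outcome (Std1, Alpha), payoffs (16, 4).
If Orbyt leads: Nexon's best replies are Alpha→Std4, Beta→Std4; Orbyt's induced payoffs 2, 9; outcome (Std4, Beta), payoffs (14, 9).
Orbyt gets 9 moving first and 4 moving second, so Orbyt prefers to move first.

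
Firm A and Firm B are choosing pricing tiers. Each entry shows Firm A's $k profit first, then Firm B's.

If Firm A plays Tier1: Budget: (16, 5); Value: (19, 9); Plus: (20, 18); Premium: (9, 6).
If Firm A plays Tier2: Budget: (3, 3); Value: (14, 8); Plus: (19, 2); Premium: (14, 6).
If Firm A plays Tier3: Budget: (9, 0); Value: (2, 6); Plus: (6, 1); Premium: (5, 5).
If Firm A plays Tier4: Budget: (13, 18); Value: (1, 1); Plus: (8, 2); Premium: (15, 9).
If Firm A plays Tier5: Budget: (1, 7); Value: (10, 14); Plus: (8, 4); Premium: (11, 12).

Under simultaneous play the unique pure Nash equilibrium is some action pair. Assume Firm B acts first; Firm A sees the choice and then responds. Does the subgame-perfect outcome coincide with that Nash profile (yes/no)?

Solve by backward induction (Firm B leads).
- Budget: Firm A compares 16, 3, 9, 13, 1 and picks Tier1; Firm B would get 5.
- Value: Firm A compares 19, 14, 2, 1, 10 and picks Tier1; Firm B would get 9.
- Plus: Firm A compares 20, 19, 6, 8, 8 and picks Tier1; Firm B would get 18.
- Premium: Firm A compares 9, 14, 5, 15, 11 and picks Tier4; Firm B would get 9.
Among 5, 9, 18, 9, the best is 18 at Plus. Subgame-perfect outcome: (Tier1, Plus) with payoffs (20, 18).
For the simultaneous game, intersect best replies.
Firm A's best replies: Budget→Tier1; Value→Tier1; Plus→Tier1; Premium→Tier4.
Firm B's best replies: Tier1→Plus; Tier2→Value; Tier3→Value; Tier4→Budget; Tier5→Value.
Only (Tier1, Plus) has each player best-responding; Nash payoffs (20, 18).
Sequential outcome (Tier1, Plus) coincides with the Nash profile (Tier1, Plus).

yes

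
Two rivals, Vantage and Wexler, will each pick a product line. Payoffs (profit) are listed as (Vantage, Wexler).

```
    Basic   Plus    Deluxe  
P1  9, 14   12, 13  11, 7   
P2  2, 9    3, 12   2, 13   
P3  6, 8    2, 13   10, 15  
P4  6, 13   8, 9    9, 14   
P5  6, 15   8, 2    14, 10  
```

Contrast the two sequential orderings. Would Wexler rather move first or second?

If Vantage leads: Wexler's best replies are P1→Basic, P2→Deluxe, P3→Deluxe, P4→Deluxe, P5→Basic; Vantage's induced payoffs 9, 2, 10, 9, 6; outcome (P3, Deluxe), payoffs (10, 15).
If Wexler leads: Vantage's best replies are Basic→P1, Plus→P1, Deluxe→P5; Wexler's induced payoffs 14, 13, 10; outcome (P1, Basic), payoffs (9, 14).
Wexler gets 14 moving first and 15 moving second, so Wexler prefers to move second.

second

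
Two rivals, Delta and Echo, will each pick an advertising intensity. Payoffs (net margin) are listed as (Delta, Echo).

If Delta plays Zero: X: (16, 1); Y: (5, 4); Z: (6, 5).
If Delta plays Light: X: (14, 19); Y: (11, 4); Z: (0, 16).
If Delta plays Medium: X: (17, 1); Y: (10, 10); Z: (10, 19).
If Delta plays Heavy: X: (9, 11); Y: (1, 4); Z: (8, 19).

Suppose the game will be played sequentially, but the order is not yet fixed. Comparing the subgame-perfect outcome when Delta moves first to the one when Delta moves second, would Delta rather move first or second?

If Delta leads: Echo's best replies are Zero→Z, Light→X, Medium→Z, Heavy→Z; Delta's induced payoffs 6, 14, 10, 8; outcome (Light, X), payoffs (14, 19).
If Echo leads: Delta's best replies are X→Medium, Y→Light, Z→Medium; Echo's induced payoffs 1, 4, 19; outcome (Medium, Z), payoffs (10, 19).
Delta gets 14 moving first and 10 moving second, so Delta prefers to move first.

first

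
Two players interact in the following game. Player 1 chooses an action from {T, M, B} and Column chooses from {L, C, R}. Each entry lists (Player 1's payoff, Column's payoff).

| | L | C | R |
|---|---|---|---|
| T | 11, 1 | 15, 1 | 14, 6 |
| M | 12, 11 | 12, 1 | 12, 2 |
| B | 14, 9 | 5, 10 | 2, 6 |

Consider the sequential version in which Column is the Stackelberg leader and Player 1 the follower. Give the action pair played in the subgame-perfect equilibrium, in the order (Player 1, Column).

Solve by backward induction (Column leads).
- L: Player 1 compares 11, 12, 14 and picks B; Column would get 9.
- C: Player 1 compares 15, 12, 5 and picks T; Column would get 1.
- R: Player 1 compares 14, 12, 2 and picks T; Column would get 6.
Among 9, 1, 6, the best is 9 at L. Subgame-perfect outcome: (B, L) with payoffs (14, 9).

(B, L)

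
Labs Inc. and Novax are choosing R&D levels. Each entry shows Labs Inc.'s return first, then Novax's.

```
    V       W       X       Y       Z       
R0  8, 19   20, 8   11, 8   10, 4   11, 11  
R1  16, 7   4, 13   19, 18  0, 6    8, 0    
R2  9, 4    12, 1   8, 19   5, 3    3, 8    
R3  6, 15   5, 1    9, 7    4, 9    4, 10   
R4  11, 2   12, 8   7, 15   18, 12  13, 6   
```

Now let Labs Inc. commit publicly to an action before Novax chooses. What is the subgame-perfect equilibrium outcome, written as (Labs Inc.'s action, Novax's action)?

Backward induction with Labs Inc. moving first.
- R0: Novax compares 19, 8, 8, 4, 11 and picks V; Labs Inc. would get 8.
- R1: Novax compares 7, 13, 18, 6, 0 and picks X; Labs Inc. would get 19.
- R2: Novax compares 4, 1, 19, 3, 8 and picks X; Labs Inc. would get 8.
- R3: Novax compares 15, 1, 7, 9, 10 and picks V; Labs Inc. would get 6.
- R4: Novax compares 2, 8, 15, 12, 6 and picks X; Labs Inc. would get 7.
Maximizing over 8, 19, 8, 6, 7, Labs Inc. chooses R1. Subgame-perfect outcome: (R1, X) with payoffs (19, 18).

(R1, X)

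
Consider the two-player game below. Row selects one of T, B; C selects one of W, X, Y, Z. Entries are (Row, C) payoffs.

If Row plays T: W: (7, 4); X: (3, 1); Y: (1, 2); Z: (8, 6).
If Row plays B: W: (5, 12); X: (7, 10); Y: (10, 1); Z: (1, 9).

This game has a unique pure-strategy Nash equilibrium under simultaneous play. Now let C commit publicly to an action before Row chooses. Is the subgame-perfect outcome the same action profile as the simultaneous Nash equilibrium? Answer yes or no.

no

Work backward from Row's decision.
- W → Row plays T (best of 7, 5); C gets 4.
- X → Row plays B (best of 3, 7); C gets 10.
- Y → Row plays B (best of 1, 10); C gets 1.
- Z → Row plays T (best of 8, 1); C gets 6.
C's induced payoffs are 4, 10, 1, 6, so C commits to X. Subgame-perfect outcome: (B, X) with payoffs (7, 10).
Under simultaneous play:
Row's best replies: W→T; X→B; Y→B; Z→T.
C's best replies: T→Z; B→W.
Only (T, Z) has each player best-responding; Nash payoffs (8, 6).
Sequential outcome (B, X) differs from the Nash profile (T, Z).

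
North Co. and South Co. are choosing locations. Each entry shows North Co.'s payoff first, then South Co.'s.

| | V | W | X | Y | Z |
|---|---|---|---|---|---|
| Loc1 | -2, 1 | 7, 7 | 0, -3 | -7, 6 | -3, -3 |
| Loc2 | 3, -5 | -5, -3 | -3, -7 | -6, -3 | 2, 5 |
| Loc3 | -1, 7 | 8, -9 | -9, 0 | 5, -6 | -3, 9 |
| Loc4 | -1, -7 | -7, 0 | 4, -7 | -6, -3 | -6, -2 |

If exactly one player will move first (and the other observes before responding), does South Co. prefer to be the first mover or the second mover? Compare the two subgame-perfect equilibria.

If North Co. leads: South Co.'s best replies are Loc1→W, Loc2→Z, Loc3→Z, Loc4→W; North Co.'s induced payoffs 7, 2, -3, -7; outcome (Loc1, W), payoffs (7, 7).
If South Co. leads: North Co.'s best replies are V→Loc2, W→Loc3, X→Loc4, Y→Loc3, Z→Loc2; South Co.'s induced payoffs -5, -9, -7, -6, 5; outcome (Loc2, Z), payoffs (2, 5).
South Co. gets 5 moving first and 7 moving second, so South Co. prefers to move second.

second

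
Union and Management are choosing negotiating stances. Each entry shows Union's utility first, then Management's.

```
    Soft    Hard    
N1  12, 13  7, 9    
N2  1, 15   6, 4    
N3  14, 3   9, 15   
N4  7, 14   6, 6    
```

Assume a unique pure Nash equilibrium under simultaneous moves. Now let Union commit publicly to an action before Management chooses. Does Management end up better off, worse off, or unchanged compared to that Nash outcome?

worse off

Backward induction with Union moving first.
- N1: Management compares 13, 9 and picks Soft; Union would get 12.
- N2: Management compares 15, 4 and picks Soft; Union would get 1.
- N3: Management compares 3, 15 and picks Hard; Union would get 9.
- N4: Management compares 14, 6 and picks Soft; Union would get 7.
Among 12, 1, 9, 7, the best is 12 at N1. Subgame-perfect outcome: (N1, Soft) with payoffs (12, 13).
Under simultaneous play:
Union's best replies: Soft→N3; Hard→N3.
Management's best replies: N1→Soft; N2→Soft; N3→Hard; N4→Soft.
Only (N3, Hard) has each player best-responding; Nash payoffs (9, 15).
Management earns 13 sequentially versus 15 at the Nash outcome: worse off.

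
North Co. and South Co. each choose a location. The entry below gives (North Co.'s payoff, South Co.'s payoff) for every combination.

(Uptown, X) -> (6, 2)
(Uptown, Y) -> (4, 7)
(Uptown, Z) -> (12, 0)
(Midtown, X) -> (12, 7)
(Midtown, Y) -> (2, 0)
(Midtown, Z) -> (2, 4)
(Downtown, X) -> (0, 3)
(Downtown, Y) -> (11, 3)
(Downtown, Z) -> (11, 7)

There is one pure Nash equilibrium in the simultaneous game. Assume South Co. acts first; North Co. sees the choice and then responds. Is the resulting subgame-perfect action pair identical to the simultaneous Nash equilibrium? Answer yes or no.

Solve by backward induction (South Co. leads).
- X → North Co. plays Midtown (best of 6, 12, 0); South Co. gets 7.
- Y → North Co. plays Downtown (best of 4, 2, 11); South Co. gets 3.
- Z → North Co. plays Uptown (best of 12, 2, 11); South Co. gets 0.
Among 7, 3, 0, the best is 7 at X. Subgame-perfect outcome: (Midtown, X) with payoffs (12, 7).
Under simultaneous play:
North Co.'s best replies: X→Midtown; Y→Downtown; Z→Uptown.
South Co.'s best replies: Uptown→Y; Midtown→X; Downtown→Z.
The unique mutual best reply is (Midtown, X), giving (12, 7).
Sequential outcome (Midtown, X) coincides with the Nash profile (Midtown, X).

yes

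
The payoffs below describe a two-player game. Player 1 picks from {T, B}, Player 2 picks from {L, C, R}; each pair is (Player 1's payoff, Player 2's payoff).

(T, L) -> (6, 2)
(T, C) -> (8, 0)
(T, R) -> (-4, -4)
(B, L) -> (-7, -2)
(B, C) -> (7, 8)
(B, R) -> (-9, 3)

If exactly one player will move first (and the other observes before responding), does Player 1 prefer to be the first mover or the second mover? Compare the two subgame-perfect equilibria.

If Player 1 leads: Player 2's best replies are T→L, B→C; Player 1's induced payoffs 6, 7; outcome (B, C), payoffs (7, 8).
If Player 2 leads: Player 1's best replies are L→T, C→T, R→T; Player 2's induced payoffs 2, 0, -4; outcome (T, L), payoffs (6, 2).
Player 1 gets 7 moving first and 6 moving second, so Player 1 prefers to move first.

first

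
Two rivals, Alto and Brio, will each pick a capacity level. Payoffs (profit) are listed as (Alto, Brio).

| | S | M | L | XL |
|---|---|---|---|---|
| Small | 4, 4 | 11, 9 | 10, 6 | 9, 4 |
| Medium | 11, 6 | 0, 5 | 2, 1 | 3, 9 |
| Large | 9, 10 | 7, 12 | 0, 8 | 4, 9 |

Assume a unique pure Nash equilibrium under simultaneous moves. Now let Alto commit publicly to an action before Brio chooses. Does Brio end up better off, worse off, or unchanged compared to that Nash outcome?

Solve by backward induction (Alto leads).
- Small → Brio plays M (best of 4, 9, 6, 4); Alto gets 11.
- Medium → Brio plays XL (best of 6, 5, 1, 9); Alto gets 3.
- Large → Brio plays M (best of 10, 12, 8, 9); Alto gets 7.
Among 11, 3, 7, the best is 11 at Small. Subgame-perfect outcome: (Small, M) with payoffs (11, 9).
Under simultaneous play:
Alto's best replies: S→Medium; M→Small; L→Small; XL→Small.
Brio's best replies: Small→M; Medium→XL; Large→M.
The unique mutual best reply is (Small, M), giving (11, 9).
Brio earns 9 sequentially versus 9 at the Nash outcome: unchanged.

unchanged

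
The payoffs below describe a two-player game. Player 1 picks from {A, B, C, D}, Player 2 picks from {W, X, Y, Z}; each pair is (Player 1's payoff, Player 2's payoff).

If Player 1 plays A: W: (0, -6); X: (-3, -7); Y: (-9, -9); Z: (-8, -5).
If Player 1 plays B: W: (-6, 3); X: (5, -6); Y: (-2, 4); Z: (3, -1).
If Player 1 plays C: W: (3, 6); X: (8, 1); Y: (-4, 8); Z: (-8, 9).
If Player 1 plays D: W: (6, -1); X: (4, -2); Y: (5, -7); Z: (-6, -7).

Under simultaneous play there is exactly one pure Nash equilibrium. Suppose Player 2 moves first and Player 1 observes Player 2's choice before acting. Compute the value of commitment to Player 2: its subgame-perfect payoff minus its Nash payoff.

Backward induction with Player 2 moving first.
- W: BR = D, leader payoff -1.
- X: BR = C, leader payoff 1.
- Y: BR = D, leader payoff -7.
- Z: BR = B, leader payoff -1.
Maximizing over -1, 1, -7, -1, Player 2 chooses X. Subgame-perfect outcome: (C, X) with payoffs (8, 1).
Now find the simultaneous Nash equilibrium.
Player 1's best replies: W→D; X→C; Y→D; Z→B.
Player 2's best replies: A→Z; B→Y; C→Z; D→W.
The unique mutual best reply is (D, W), giving (6, -1).
Player 2's commitment gain: 1 − -1 = 2.

2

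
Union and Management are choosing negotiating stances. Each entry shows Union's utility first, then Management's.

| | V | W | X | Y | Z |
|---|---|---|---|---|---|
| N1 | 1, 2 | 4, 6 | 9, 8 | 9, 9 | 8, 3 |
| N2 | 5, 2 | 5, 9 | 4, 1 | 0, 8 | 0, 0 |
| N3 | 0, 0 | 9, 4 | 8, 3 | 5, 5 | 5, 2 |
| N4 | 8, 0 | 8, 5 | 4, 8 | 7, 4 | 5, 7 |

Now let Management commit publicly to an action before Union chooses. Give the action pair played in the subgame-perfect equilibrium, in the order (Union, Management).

Solve by backward induction (Management leads).
- V → Union plays N4 (best of 1, 5, 0, 8); Management gets 0.
- W → Union plays N3 (best of 4, 5, 9, 8); Management gets 4.
- X → Union plays N1 (best of 9, 4, 8, 4); Management gets 8.
- Y → Union plays N1 (best of 9, 0, 5, 7); Management gets 9.
- Z → Union plays N1 (best of 8, 0, 5, 5); Management gets 3.
Maximizing over 0, 4, 8, 9, 3, Management chooses Y. Subgame-perfect outcome: (N1, Y) with payoffs (9, 9).

(N1, Y)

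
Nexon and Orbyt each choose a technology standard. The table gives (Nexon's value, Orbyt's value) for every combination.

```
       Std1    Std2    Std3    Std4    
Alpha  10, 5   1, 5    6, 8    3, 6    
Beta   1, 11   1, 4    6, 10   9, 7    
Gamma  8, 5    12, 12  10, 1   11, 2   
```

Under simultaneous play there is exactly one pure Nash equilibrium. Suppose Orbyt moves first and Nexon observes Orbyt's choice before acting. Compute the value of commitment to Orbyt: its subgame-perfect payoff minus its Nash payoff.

Backward induction with Orbyt moving first.
- Std1 → Nexon plays Alpha (best of 10, 1, 8); Orbyt gets 5.
- Std2 → Nexon plays Gamma (best of 1, 1, 12); Orbyt gets 12.
- Std3 → Nexon plays Gamma (best of 6, 6, 10); Orbyt gets 1.
- Std4 → Nexon plays Gamma (best of 3, 9, 11); Orbyt gets 2.
Among 5, 12, 1, 2, the best is 12 at Std2. Subgame-perfect outcome: (Gamma, Std2) with payoffs (12, 12).
Under simultaneous play:
Nexon's best replies: Std1→Alpha; Std2→Gamma; Std3→Gamma; Std4→Gamma.
Orbyt's best replies: Alpha→Std3; Beta→Std1; Gamma→Std2.
The unique mutual best reply is (Gamma, Std2), giving (12, 12).
Orbyt's commitment gain: 12 − 12 = 0.

0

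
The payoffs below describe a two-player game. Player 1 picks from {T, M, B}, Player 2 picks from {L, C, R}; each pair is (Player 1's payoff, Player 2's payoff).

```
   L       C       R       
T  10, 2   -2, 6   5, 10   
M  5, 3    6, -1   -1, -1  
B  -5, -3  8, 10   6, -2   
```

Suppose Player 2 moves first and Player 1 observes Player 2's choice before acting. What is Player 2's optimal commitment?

C

Backward induction with Player 2 moving first.
- L: BR = T, leader payoff 2.
- C: BR = B, leader payoff 10.
- R: BR = B, leader payoff -2.
Maximizing over 2, 10, -2, Player 2 chooses C. Subgame-perfect outcome: (B, C) with payoffs (8, 10).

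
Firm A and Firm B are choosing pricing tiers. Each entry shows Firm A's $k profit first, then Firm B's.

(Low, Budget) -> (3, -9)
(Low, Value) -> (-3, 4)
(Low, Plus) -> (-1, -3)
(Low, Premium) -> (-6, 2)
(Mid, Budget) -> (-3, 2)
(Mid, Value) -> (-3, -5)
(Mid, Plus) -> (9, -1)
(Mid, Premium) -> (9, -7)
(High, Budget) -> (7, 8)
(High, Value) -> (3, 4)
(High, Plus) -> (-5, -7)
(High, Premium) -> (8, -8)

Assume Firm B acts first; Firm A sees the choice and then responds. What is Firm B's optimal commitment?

Firm A best-responds to each possible Firm B move:
- Budget → Firm A plays High (best of 3, -3, 7); Firm B gets 8.
- Value → Firm A plays High (best of -3, -3, 3); Firm B gets 4.
- Plus → Firm A plays Mid (best of -1, 9, -5); Firm B gets -1.
- Premium → Firm A plays Mid (best of -6, 9, 8); Firm B gets -7.
Among 8, 4, -1, -7, the best is 8 at Budget. Subgame-perfect outcome: (High, Budget) with payoffs (7, 8).

Budget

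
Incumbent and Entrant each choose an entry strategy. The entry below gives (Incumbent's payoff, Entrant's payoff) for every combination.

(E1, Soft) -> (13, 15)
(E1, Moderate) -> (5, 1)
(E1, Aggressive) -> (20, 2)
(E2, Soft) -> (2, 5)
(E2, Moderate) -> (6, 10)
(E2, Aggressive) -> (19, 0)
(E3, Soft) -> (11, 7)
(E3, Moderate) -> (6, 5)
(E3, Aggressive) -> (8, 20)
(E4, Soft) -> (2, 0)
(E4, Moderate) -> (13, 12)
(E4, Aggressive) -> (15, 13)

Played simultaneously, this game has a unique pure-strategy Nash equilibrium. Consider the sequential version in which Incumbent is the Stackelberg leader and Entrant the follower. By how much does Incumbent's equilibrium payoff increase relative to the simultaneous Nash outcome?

2

Entrant best-responds to each possible Incumbent move:
- E1: Entrant compares 15, 1, 2 and picks Soft; Incumbent would get 13.
- E2: Entrant compares 5, 10, 0 and picks Moderate; Incumbent would get 6.
- E3: Entrant compares 7, 5, 20 and picks Aggressive; Incumbent would get 8.
- E4: Entrant compares 0, 12, 13 and picks Aggressive; Incumbent would get 15.
Maximizing over 13, 6, 8, 15, Incumbent chooses E4. Subgame-perfect outcome: (E4, Aggressive) with payoffs (15, 13).
For the simultaneous game, intersect best replies.
Incumbent's best replies: Soft→E1; Moderate→E4; Aggressive→E1.
Entrant's best replies: E1→Soft; E2→Moderate; E3→Aggressive; E4→Aggressive.
Only (E1, Soft) has each player best-responding; Nash payoffs (13, 15).
Incumbent's commitment gain: 15 − 13 = 2.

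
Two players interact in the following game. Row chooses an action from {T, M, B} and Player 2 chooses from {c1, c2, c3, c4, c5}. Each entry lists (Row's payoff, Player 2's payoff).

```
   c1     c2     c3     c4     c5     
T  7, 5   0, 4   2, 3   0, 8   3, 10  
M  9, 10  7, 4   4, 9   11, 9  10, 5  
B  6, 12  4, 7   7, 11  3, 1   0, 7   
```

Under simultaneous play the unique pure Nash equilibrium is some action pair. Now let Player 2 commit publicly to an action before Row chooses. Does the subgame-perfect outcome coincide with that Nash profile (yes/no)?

Row best-responds to each possible Player 2 move:
- c1: BR = M, leader payoff 10.
- c2: BR = M, leader payoff 4.
- c3: BR = B, leader payoff 11.
- c4: BR = M, leader payoff 9.
- c5: BR = M, leader payoff 5.
Player 2's induced payoffs are 10, 4, 11, 9, 5, so Player 2 commits to c3. Subgame-perfect outcome: (B, c3) with payoffs (7, 11).
For the simultaneous game, intersect best replies.
Row's best replies: c1→M; c2→M; c3→B; c4→M; c5→M.
Player 2's best replies: T→c5; M→c1; B→c1.
The unique mutual best reply is (M, c1), giving (9, 10).
Sequential outcome (B, c3) differs from the Nash profile (M, c1).

no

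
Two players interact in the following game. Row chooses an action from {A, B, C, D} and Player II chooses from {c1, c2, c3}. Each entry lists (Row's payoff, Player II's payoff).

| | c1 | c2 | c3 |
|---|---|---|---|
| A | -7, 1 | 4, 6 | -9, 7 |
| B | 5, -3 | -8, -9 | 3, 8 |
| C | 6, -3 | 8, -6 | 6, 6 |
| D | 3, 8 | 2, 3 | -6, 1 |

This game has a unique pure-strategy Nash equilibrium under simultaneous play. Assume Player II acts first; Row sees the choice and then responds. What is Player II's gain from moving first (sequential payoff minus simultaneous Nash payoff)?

Row best-responds to each possible Player II move:
- c1: BR = C, leader payoff -3.
- c2: BR = C, leader payoff -6.
- c3: BR = C, leader payoff 6.
Among -3, -6, 6, the best is 6 at c3. Subgame-perfect outcome: (C, c3) with payoffs (6, 6).
Now find the simultaneous Nash equilibrium.
Row's best replies: c1→C; c2→C; c3→C.
Player II's best replies: A→c3; B→c3; C→c3; D→c1.
Only (C, c3) has each player best-responding; Nash payoffs (6, 6).
Player II's commitment gain: 6 − 6 = 0.

0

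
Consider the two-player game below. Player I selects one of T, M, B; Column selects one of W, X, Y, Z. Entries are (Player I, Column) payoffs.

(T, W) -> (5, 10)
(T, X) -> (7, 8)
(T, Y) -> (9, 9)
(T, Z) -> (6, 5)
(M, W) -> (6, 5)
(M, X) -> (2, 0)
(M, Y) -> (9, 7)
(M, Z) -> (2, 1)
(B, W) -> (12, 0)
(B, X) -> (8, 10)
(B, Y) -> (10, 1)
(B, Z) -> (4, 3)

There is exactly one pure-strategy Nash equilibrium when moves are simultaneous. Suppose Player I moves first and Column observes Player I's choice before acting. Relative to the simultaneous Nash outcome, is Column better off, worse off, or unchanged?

Backward induction with Player I moving first.
- T → Column plays W (best of 10, 8, 9, 5); Player I gets 5.
- M → Column plays Y (best of 5, 0, 7, 1); Player I gets 9.
- B → Column plays X (best of 0, 10, 1, 3); Player I gets 8.
Among 5, 9, 8, the best is 9 at M. Subgame-perfect outcome: (M, Y) with payoffs (9, 7).
Now find the simultaneous Nash equilibrium.
Player I's best replies: W→B; X→B; Y→B; Z→T.
Column's best replies: T→W; M→Y; B→X.
The unique mutual best reply is (B, X), giving (8, 10).
Column earns 7 sequentially versus 10 at the Nash outcome: worse off.

worse off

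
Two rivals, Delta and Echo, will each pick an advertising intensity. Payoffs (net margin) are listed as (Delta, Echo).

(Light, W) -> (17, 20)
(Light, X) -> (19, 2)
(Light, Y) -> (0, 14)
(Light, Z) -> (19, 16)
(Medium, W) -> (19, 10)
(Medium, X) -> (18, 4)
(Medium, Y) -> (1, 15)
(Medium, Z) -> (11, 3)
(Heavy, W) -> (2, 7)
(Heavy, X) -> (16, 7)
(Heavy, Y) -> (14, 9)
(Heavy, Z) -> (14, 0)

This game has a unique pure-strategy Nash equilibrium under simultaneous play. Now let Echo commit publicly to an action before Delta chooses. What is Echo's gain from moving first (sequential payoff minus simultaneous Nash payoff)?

7

Solve by backward induction (Echo leads).
- W: BR = Medium, leader payoff 10.
- X: BR = Light, leader payoff 2.
- Y: BR = Heavy, leader payoff 9.
- Z: BR = Light, leader payoff 16.
Echo's induced payoffs are 10, 2, 9, 16, so Echo commits to Z. Subgame-perfect outcome: (Light, Z) with payoffs (19, 16).
Under simultaneous play:
Delta's best replies: W→Medium; X→Light; Y→Heavy; Z→Light.
Echo's best replies: Light→W; Medium→Y; Heavy→Y.
The unique mutual best reply is (Heavy, Y), giving (14, 9).
Echo's commitment gain: 16 − 9 = 7.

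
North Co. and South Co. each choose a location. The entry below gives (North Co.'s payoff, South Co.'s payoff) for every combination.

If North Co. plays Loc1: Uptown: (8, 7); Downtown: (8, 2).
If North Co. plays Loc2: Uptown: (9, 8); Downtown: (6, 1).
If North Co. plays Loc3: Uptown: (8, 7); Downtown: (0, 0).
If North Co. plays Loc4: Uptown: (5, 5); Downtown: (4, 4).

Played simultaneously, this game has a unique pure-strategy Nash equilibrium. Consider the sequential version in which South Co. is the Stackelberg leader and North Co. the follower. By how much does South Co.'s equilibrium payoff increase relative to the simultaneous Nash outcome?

Backward induction with South Co. moving first.
- Uptown → North Co. plays Loc2 (best of 8, 9, 8, 5); South Co. gets 8.
- Downtown → North Co. plays Loc1 (best of 8, 6, 0, 4); South Co. gets 2.
Among 8, 2, the best is 8 at Uptown. Subgame-perfect outcome: (Loc2, Uptown) with payoffs (9, 8).
For the simultaneous game, intersect best replies.
North Co.'s best replies: Uptown→Loc2; Downtown→Loc1.
South Co.'s best replies: Loc1→Uptown; Loc2→Uptown; Loc3→Uptown; Loc4→Uptown.
The unique mutual best reply is (Loc2, Uptown), giving (9, 8).
South Co.'s commitment gain: 8 − 8 = 0.

0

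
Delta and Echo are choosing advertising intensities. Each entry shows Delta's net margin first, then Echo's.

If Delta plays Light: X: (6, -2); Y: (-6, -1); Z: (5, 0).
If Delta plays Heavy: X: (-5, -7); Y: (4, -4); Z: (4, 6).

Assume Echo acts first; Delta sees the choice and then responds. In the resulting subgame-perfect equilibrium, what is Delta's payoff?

5

Work backward from Delta's decision.
- X: Delta compares 6, -5 and picks Light; Echo would get -2.
- Y: Delta compares -6, 4 and picks Heavy; Echo would get -4.
- Z: Delta compares 5, 4 and picks Light; Echo would get 0.
Among -2, -4, 0, the best is 0 at Z. Subgame-perfect outcome: (Light, Z) with payoffs (5, 0).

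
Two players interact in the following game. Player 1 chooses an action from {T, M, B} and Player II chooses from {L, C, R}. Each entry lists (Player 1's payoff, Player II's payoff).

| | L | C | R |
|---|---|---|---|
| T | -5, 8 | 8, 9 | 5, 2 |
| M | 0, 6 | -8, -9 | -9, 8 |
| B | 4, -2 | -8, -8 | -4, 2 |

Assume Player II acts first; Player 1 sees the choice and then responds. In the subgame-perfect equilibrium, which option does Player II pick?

C

Work backward from Player 1's decision.
- L: BR = B, leader payoff -2.
- C: BR = T, leader payoff 9.
- R: BR = T, leader payoff 2.
Among -2, 9, 2, the best is 9 at C. Subgame-perfect outcome: (T, C) with payoffs (8, 9).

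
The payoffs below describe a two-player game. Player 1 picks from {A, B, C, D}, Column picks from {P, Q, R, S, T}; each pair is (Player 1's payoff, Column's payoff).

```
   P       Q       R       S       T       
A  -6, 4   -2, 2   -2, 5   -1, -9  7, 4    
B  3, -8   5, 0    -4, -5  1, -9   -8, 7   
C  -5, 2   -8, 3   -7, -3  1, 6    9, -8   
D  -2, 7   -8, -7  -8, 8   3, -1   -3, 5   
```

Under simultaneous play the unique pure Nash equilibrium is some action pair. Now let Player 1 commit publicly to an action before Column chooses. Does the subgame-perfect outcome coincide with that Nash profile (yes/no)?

no

Column best-responds to each possible Player 1 move:
- A → Column plays R (best of 4, 2, 5, -9, 4); Player 1 gets -2.
- B → Column plays T (best of -8, 0, -5, -9, 7); Player 1 gets -8.
- C → Column plays S (best of 2, 3, -3, 6, -8); Player 1 gets 1.
- D → Column plays R (best of 7, -7, 8, -1, 5); Player 1 gets -8.
Among -2, -8, 1, -8, the best is 1 at C. Subgame-perfect outcome: (C, S) with payoffs (1, 6).
Under simultaneous play:
Player 1's best replies: P→B; Q→B; R→A; S→D; T→C.
Column's best replies: A→R; B→T; C→S; D→R.
The unique mutual best reply is (A, R), giving (-2, 5).
Sequential outcome (C, S) differs from the Nash profile (A, R).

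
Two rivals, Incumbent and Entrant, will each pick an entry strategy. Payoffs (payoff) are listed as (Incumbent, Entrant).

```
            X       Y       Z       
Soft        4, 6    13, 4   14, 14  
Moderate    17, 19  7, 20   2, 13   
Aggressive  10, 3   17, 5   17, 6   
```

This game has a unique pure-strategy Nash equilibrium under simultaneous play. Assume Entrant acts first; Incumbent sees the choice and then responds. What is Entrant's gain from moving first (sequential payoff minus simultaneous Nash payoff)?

13

Work backward from Incumbent's decision.
- X → Incumbent plays Moderate (best of 4, 17, 10); Entrant gets 19.
- Y → Incumbent plays Aggressive (best of 13, 7, 17); Entrant gets 5.
- Z → Incumbent plays Aggressive (best of 14, 2, 17); Entrant gets 6.
Among 19, 5, 6, the best is 19 at X. Subgame-perfect outcome: (Moderate, X) with payoffs (17, 19).
For the simultaneous game, intersect best replies.
Incumbent's best replies: X→Moderate; Y→Aggressive; Z→Aggressive.
Entrant's best replies: Soft→Z; Moderate→Y; Aggressive→Z.
The unique mutual best reply is (Aggressive, Z), giving (17, 6).
Entrant's commitment gain: 19 − 6 = 13.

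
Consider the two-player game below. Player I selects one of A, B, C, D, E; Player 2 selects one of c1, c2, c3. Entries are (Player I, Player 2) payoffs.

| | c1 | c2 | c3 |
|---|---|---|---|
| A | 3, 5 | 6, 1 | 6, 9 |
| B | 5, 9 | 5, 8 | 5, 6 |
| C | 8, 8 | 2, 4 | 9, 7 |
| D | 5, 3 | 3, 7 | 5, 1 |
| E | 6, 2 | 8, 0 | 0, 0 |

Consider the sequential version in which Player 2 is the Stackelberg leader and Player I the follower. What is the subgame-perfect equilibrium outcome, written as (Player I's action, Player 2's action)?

(C, c1)

Work backward from Player I's decision.
- c1: BR = C, leader payoff 8.
- c2: BR = E, leader payoff 0.
- c3: BR = C, leader payoff 7.
Among 8, 0, 7, the best is 8 at c1. Subgame-perfect outcome: (C, c1) with payoffs (8, 8).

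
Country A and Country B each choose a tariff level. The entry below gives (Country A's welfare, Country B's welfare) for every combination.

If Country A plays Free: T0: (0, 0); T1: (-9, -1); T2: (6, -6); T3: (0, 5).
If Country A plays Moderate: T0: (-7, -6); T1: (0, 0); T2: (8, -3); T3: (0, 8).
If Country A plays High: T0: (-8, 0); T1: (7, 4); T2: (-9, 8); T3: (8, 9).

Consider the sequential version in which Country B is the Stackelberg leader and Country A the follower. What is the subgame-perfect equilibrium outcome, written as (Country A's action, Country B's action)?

Solve by backward induction (Country B leads).
- T0: BR = Free, leader payoff 0.
- T1: BR = High, leader payoff 4.
- T2: BR = Moderate, leader payoff -3.
- T3: BR = High, leader payoff 9.
Maximizing over 0, 4, -3, 9, Country B chooses T3. Subgame-perfect outcome: (High, T3) with payoffs (8, 9).

(High, T3)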